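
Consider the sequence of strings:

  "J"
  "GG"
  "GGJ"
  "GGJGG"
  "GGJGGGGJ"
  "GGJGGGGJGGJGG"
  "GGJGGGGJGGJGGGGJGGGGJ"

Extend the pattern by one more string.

GGJGGGGJGGJGGGGJGGGGJGGJGGGGJGGJGG

From term 3 onward, concatenate the last term with the second-to-last: GG·J = GGJ, GGJ·GG = GGJGG, …
So term 8 is GGJGGGGJGGJGGGGJGGGGJ·GGJGGGGJGGJGG.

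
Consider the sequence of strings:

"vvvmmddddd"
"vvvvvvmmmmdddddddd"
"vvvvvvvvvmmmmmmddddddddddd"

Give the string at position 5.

Each string has the form v^{3n} m^{2n} d^{3n+2} (n = 1, 2, …).
For term 5, n = 5, so the run lengths are 15, 10, 17.

vvvvvvvvvvvvvvvmmmmmmmmmmddddddddddddddddd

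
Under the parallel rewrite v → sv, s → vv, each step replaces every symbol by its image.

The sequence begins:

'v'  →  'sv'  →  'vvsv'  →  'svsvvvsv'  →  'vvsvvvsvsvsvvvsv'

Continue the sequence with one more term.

Applying the rule to each of the 16 symbols of vvsvvvsvsvsvvvsv gives the pieces sv sv vv sv sv sv vv sv vv sv vv sv sv sv vv sv, which concatenate to the answer.

svsvvvsvsvsvvvsvvvsvvvsvsvsvvvsv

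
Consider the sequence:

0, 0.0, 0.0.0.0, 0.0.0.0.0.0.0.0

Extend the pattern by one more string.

s(k+1) = s(k)·.·s(k) — each term doubles the last with '.' between the halves.
So the next term is two copies of 0.0.0.0.0.0.0.0 with '.' between the halves.

0.0.0.0.0.0.0.0.0.0.0.0.0.0.0.0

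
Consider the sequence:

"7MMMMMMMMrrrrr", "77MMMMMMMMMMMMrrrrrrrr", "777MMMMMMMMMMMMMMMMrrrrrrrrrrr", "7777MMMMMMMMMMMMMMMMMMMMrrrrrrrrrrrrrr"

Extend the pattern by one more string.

77777MMMMMMMMMMMMMMMMMMMMMMMMrrrrrrrrrrrrrrrrr

The n-th term is n-1 7's then 4n M's then 3n-1 r's, where the shown terms are n = 2, 3, 4, 5.
Setting n = 6 gives 5, 24, 17 characters in each block.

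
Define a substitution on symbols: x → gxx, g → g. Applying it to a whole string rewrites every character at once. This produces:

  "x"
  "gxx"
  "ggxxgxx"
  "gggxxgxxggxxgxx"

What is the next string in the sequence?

Replace each of the 15 characters of gggxxgxxggxxgxx in place — g g g gxx gxx g gxx gxx g g gxx gxx g gxx gxx — and concatenate.

ggggxxgxxggxxgxxgggxxgxxggxxgxx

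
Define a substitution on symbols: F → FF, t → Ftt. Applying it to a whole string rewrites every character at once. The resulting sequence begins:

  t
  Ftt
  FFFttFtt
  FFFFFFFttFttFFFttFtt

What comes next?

FFFFFFFFFFFFFFFttFttFFFttFttFFFFFFFttFttFFFttFtt

φ(FFFFFFFttFttFFFttFtt) expands symbol-by-symbol to FF FF FF FF FF FF FF Ftt Ftt FF Ftt Ftt FF FF FF Ftt Ftt FF Ftt Ftt; joining the 20 pieces gives the next term.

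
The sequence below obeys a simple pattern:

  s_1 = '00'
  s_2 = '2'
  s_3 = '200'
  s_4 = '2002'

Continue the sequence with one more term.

2002200

From term 3 onward, concatenate the last term with the second-to-last: 2·00 = 200, 200·2 = 2002, …
Continuing: 2002 · 200 gives term 5.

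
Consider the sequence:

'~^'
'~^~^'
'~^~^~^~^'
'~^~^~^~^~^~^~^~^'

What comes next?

~^~^~^~^~^~^~^~^~^~^~^~^~^~^~^~^

Every step duplicates the string.
So the next term is two copies of ~^~^~^~^~^~^~^~^.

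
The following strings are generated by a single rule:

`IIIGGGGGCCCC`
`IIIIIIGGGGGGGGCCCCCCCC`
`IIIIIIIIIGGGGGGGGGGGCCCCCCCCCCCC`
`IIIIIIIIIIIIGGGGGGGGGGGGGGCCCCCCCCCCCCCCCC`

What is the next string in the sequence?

Term n consists of 3n I's, followed by 3n+2 G's, followed by 4n C's (n = 1, 2, …).
At n = 5 the blocks have lengths 15, 17, 20.

IIIIIIIIIIIIIIIGGGGGGGGGGGGGGGGGCCCCCCCCCCCCCCCCCCCC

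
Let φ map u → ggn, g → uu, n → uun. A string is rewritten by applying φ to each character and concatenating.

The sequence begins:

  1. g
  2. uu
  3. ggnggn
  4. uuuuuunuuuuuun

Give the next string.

Rewriting the 14 symbols of uuuuuunuuuuuun one by one yields ggn ggn ggn ggn ggn ggn uun ggn ggn ggn ggn ggn ggn uun; concatenated:

ggnggnggnggnggnggnuunggnggnggnggnggnggnuun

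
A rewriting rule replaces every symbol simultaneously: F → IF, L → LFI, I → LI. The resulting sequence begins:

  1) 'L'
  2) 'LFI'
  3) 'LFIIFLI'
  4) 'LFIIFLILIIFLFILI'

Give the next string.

LFIIFLILIIFLFILILFILILIIFLFIIFLILFILI

φ(LFIIFLILIIFLFILI) expands symbol-by-symbol to LFI IF LI LI IF LFI LI LFI LI LI IF LFI IF LI LFI LI; joining the 16 pieces gives the next term.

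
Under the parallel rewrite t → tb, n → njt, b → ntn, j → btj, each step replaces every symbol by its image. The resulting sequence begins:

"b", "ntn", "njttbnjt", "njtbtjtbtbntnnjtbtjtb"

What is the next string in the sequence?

Applying the rule to each of the 21 symbols of njtbtjtbtbntnnjtbtjtb gives the pieces njt btj tb ntn tb btj tb ntn tb ntn njt tb njt njt btj tb ntn tb btj tb ntn, which concatenate to the answer.

njtbtjtbntntbbtjtbntntbntnnjttbnjtnjtbtjtbntntbbtjtbntn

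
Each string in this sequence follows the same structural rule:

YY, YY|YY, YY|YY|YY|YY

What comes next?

YY|YY|YY|YY|YY|YY|YY|YY

s(k+1) = s(k)·|·s(k) — each term doubles the last with '|' between the halves.
One more doubling of YY|YY|YY|YY gives the answer.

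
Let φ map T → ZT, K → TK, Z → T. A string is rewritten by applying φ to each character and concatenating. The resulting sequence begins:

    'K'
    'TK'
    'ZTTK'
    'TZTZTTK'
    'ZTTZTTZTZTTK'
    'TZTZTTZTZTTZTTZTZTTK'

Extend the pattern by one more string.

Rewriting the 20 symbols of TZTZTTZTZTTZTTZTZTTK one by one yields ZT T ZT T ZT ZT T ZT T ZT ZT T ZT ZT T ZT T ZT ZT TK; concatenated:

ZTTZTTZTZTTZTTZTZTTZTZTTZTTZTZTTK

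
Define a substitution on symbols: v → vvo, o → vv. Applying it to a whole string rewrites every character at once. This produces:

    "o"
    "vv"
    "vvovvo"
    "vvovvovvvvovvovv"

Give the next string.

vvovvovvvvovvovvvvovvovvovvovvvvovvovvvvovvo

Replace each of the 16 characters of vvovvovvvvovvovv in place — vvo vvo vv vvo vvo vv vvo vvo vvo vvo vv vvo vvo vv vvo vvo — and concatenate.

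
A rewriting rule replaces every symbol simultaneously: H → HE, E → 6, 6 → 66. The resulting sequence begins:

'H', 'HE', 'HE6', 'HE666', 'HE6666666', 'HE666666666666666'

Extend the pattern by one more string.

Applying the rule to each of the 17 symbols of HE666666666666666 gives the pieces HE 6 66 66 66 66 66 66 66 66 66 66 66 66 66 66 66, which concatenate to the answer.

HE6666666666666666666666666666666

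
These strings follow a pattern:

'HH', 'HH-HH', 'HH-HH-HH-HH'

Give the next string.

HH-HH-HH-HH-HH-HH-HH-HH

Each string is two copies of the previous one joined by '-'.
So the next term is two copies of HH-HH-HH-HH with '-' between the halves.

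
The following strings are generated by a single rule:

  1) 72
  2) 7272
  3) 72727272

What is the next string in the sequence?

Every step duplicates the string.
So the next term is two copies of 72727272.

7272727272727272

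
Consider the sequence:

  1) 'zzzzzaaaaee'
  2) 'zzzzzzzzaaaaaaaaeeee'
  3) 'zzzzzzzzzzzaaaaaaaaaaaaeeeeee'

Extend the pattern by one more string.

zzzzzzzzzzzzzzaaaaaaaaaaaaaaaaeeeeeeee

Term n consists of 3n+2 z's, followed by 4n a's, followed by 2n e's (n = 1, 2, …).
Setting n = 4 gives 14, 16, 8 characters in each block.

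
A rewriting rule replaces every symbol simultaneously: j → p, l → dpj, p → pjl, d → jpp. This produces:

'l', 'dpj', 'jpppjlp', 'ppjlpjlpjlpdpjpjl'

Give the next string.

Applying the rule to each of the 17 symbols of ppjlpjlpjlpdpjpjl gives the pieces pjl pjl p dpj pjl p dpj pjl p dpj pjl jpp pjl p pjl p dpj, which concatenate to the answer.

pjlpjlpdpjpjlpdpjpjlpdpjpjljpppjlppjlpdpj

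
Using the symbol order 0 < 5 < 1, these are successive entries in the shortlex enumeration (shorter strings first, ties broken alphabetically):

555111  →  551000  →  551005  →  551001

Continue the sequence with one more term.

551050

Treat 551001 as a base-3 numeral over the given alphabet and add one, carrying through any trailing 1's.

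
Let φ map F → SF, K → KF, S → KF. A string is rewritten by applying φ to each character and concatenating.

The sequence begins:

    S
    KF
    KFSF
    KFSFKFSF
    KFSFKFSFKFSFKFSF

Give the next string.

KFSFKFSFKFSFKFSFKFSFKFSFKFSFKFSF

Replace each of the 16 characters of KFSFKFSFKFSFKFSF in place — KF SF KF SF KF SF KF SF KF SF KF SF KF SF KF SF — and concatenate.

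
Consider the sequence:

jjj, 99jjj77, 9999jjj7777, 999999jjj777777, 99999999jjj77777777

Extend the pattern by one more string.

9999999999jjj7777777777

Each term wraps the previous one in 99 on the left and 77 on the right.
So the next term is 99·99999999jjj77777777·77.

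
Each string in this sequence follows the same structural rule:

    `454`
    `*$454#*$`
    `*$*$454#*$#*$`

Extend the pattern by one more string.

Each term wraps the previous one in *$ on the left and #*$ on the right.
Applying this once more to *$*$454#*$#*$:

*$*$*$454#*$#*$#*$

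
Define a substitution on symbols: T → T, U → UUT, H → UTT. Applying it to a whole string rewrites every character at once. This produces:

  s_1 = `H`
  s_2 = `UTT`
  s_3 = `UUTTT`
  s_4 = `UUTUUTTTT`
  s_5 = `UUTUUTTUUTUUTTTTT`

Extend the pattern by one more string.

φ(UUTUUTTUUTUUTTTTT) expands symbol-by-symbol to UUT UUT T UUT UUT T T UUT UUT T UUT UUT T T T T T; joining the 17 pieces gives the next term.

UUTUUTTUUTUUTTTUUTUUTTUUTUUTTTTTT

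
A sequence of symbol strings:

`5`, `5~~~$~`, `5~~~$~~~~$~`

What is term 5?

The strings grow by a fixed suffix ~~~$~ each time.
From 5~~~$~~~~$~, 2 further steps: 5~~~$~~~~$~ → 5~~~$~~~~$~~~~$~ → (answer).

5~~~$~~~~$~~~~$~~~~$~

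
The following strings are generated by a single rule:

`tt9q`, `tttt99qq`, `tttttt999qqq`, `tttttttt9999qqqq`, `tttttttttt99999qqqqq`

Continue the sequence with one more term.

tttttttttttt999999qqqqqq

Term n consists of 2n t's, followed by n 9's, followed by n q's (n = 1, 2, …).
For the next term, n = 6, so the run lengths are 12, 6, 6.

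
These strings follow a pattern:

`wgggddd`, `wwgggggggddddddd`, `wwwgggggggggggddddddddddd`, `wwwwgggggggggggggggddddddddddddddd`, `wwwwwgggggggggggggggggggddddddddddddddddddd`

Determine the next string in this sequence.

The n-th term is n w's then 4n-1 g's then 4n-1 d's (n = 1, 2, …).
Setting n = 6 gives 6, 23, 23 characters in each block.

wwwwwwgggggggggggggggggggggggddddddddddddddddddddddd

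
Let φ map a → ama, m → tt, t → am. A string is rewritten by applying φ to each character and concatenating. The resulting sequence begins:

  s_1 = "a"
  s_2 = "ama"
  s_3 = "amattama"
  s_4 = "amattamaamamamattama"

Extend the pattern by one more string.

Rewriting the 20 symbols of amattamaamamamattama one by one yields ama tt ama am am ama tt ama ama tt ama tt ama tt ama am am ama tt ama; concatenated:

amattamaamamamattamaamattamattamattamaamamamattama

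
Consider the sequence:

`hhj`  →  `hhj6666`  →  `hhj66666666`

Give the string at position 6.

Every step adds 6666 to the end: s(k+1) = s(k)·6666.
From hhj66666666, 3 further steps: hhj66666666 → hhj666666666666 → hhj6666666666666666 → (answer).

hhj66666666666666666666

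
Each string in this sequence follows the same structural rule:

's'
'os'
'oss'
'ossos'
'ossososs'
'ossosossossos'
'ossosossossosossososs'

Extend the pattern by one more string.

Each term (from the third on) is the previous term followed by the one before it: term 3 = os·s = oss.
The next term joins ossosossossosossososs and ossosossossos.

ossosossossosossosossossosossossos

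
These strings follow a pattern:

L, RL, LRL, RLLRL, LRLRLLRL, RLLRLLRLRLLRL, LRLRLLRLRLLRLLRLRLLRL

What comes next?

RLLRLLRLRLLRLLRLRLLRLRLLRLLRLRLLRL

Each term (from the third on) is the two preceding terms concatenated in order: term 3 = L·RL = LRL.
The next term joins RLLRLLRLRLLRL and LRLRLLRLRLLRLLRLRLLRL.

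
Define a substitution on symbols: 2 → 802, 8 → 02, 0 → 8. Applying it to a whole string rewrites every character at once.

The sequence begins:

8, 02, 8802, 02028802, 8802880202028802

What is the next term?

Applying the rule to each of the 16 symbols of 8802880202028802 gives the pieces 02 02 8 802 02 02 8 802 8 802 8 802 02 02 8 802, which concatenate to the answer.

02028802020288028802880202028802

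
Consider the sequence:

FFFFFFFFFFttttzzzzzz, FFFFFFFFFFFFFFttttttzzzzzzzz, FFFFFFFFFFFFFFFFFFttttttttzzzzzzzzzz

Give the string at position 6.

FFFFFFFFFFFFFFFFFFFFFFFFFFFFFFttttttttttttttzzzzzzzzzzzzzzzz

Reading off run lengths: F runs 10, 14, 18; t runs 4, 6, 8; z runs 6, 8, 10 — each is linear in n, where the shown terms are n = 2, 3, 4.
Setting n = 7 gives 30, 14, 16 characters in each block.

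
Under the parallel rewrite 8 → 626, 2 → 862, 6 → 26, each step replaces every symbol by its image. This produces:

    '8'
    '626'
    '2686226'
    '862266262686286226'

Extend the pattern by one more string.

φ(862266262686286226) expands symbol-by-symbol to 626 26 862 862 26 26 862 26 862 26 626 26 862 626 26 862 862 26; joining the 18 pieces gives the next term.

6262686286226268622686226626268626262686286226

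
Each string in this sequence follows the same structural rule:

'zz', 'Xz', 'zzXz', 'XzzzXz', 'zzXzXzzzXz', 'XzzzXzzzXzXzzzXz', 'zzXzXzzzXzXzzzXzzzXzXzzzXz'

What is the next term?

This is a Fibonacci-style word recurrence s(k) = s(k−2)·s(k−1): e.g. zz·Xz = zzXz.
The next term joins XzzzXzzzXzXzzzXz and zzXzXzzzXzXzzzXzzzXzXzzzXz.

XzzzXzzzXzXzzzXzzzXzXzzzXzXzzzXzzzXzXzzzXz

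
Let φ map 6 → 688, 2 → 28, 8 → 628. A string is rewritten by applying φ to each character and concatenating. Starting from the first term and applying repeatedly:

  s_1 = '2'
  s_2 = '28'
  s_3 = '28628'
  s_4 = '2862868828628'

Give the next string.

28628688286286886286282862868828628

Applying the rule to each of the 13 symbols of 2862868828628 gives the pieces 28 628 688 28 628 688 628 628 28 628 688 28 628, which concatenate to the answer.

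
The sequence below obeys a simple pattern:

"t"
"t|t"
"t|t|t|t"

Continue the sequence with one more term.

s(k+1) = s(k)·|·s(k) — each term doubles the last with '|' between the halves.
Doubling t|t|t|t with '|' between the halves:

t|t|t|t|t|t|t|t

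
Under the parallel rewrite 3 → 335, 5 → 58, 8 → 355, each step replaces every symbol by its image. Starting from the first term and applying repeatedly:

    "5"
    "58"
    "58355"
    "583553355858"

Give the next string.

Rewriting each symbol of 583553355858: 5→58, 8→355, 3→335, 5→58, 5→58, 3→335, 3→335, 5→58, 5→58, 8→355, 5→58, 8→355, which concatenates to 58 355 335 58 58 335 335 58 58 355 58 355.

583553355858335335585835558355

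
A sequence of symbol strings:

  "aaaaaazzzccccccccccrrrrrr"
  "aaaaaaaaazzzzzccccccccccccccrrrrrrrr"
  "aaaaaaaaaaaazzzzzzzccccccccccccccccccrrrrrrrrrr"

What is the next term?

Reading off run lengths: a runs 6, 9, 12; z runs 3, 5, 7; c runs 10, 14, 18; r runs 6, 8, 10 — each is linear in n, where the shown terms are n = 2, 3, 4.
Setting n = 5 gives 15, 9, 22, 12 characters in each block.

aaaaaaaaaaaaaaazzzzzzzzzccccccccccccccccccccccrrrrrrrrrrrr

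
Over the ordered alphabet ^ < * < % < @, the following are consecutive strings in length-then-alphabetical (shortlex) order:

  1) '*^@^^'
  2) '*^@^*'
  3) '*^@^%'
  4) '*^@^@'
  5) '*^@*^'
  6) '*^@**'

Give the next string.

Find the rightmost character of *^@** below @, bump it to the next letter, and reset everything to its right to ^.

*^@*%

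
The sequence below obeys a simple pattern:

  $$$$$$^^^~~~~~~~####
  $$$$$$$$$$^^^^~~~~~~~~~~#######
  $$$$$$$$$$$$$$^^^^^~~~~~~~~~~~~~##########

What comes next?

Each string has the form $^{4n-2} ^^{n+1} ~^{3n+1} #^{3n-2}, where the shown terms are n = 2, 3, 4.
At n = 5 the blocks have lengths 18, 6, 16, 13.

$$$$$$$$$$$$$$$$$$^^^^^^~~~~~~~~~~~~~~~~#############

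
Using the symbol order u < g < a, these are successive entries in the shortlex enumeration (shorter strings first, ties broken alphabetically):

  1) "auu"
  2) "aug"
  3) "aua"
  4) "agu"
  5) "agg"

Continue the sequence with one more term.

aga

Treat agg as a base-3 numeral over the given alphabet and add one, carrying through any trailing a's.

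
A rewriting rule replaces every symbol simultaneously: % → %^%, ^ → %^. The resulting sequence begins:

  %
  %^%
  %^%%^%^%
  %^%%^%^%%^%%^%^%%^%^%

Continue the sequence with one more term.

Rewriting the 21 symbols of %^%%^%^%%^%%^%^%%^%^% one by one yields %^% %^ %^% %^% %^ %^% %^ %^% %^% %^ %^% %^% %^ %^% %^ %^% %^% %^ %^% %^ %^%; concatenated:

%^%%^%^%%^%%^%^%%^%^%%^%%^%^%%^%%^%^%%^%^%%^%%^%^%%^%^%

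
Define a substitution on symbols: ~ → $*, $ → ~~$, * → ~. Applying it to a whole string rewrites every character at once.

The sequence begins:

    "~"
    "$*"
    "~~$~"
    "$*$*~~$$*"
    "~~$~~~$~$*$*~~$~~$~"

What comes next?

$*$*~~$$*$*$*~~$$*~~$~~~$~$*$*~~$$*$*~~$$*

φ(~~$~~~$~$*$*~~$~~$~) expands symbol-by-symbol to $* $* ~~$ $* $* $* ~~$ $* ~~$ ~ ~~$ ~ $* $* ~~$ $* $* ~~$ $*; joining the 19 pieces gives the next term.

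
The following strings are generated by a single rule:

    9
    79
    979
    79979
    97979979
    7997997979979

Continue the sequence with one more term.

979799797997997979979

This is a Fibonacci-style word recurrence s(k) = s(k−2)·s(k−1): e.g. 9·79 = 979.
Continuing: 97979979 · 7997997979979 gives term 7.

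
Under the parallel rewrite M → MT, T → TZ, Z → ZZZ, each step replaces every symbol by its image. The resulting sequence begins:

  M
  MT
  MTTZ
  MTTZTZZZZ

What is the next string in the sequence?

MTTZTZZZZTZZZZZZZZZZZZZ

Expanding MTTZTZZZZ: M→MT, T→TZ, T→TZ, Z→ZZZ, T→TZ, Z→ZZZ, Z→ZZZ, Z→ZZZ, Z→ZZZ. Concatenated: MT TZ TZ ZZZ TZ ZZZ ZZZ ZZZ ZZZ.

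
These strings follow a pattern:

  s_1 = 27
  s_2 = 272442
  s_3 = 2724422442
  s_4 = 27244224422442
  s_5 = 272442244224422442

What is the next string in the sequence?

The strings grow by a fixed suffix 2442 each time.
Applying this once more to 272442244224422442:

2724422442244224422442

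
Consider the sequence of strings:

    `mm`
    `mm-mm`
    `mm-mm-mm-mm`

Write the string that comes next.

mm-mm-mm-mm-mm-mm-mm-mm

Each string is two copies of the previous one joined by '-'.
One more doubling of mm-mm-mm-mm gives the answer.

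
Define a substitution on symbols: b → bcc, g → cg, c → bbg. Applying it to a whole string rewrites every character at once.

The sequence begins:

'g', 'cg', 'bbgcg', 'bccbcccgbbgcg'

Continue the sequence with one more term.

Replace each of the 13 characters of bccbcccgbbgcg in place — bcc bbg bbg bcc bbg bbg bbg cg bcc bcc cg bbg cg — and concatenate.

bccbbgbbgbccbbgbbgbbgcgbccbcccgbbgcg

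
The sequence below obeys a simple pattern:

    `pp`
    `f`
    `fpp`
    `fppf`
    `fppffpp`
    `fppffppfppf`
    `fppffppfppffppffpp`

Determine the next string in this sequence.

Each term (from the third on) is the previous term followed by the one before it: term 3 = f·pp = fpp.
So term 8 is fppffppfppffppffpp·fppffppfppf.

fppffppfppffppffppfppffppfppf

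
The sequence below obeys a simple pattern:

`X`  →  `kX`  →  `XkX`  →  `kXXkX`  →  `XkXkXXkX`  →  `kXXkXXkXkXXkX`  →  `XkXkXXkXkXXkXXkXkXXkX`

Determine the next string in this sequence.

kXXkXXkXkXXkXXkXkXXkXkXXkXXkXkXXkX

This is a Fibonacci-style word recurrence s(k) = s(k−2)·s(k−1): e.g. X·kX = XkX.
Continuing: kXXkXXkXkXXkX · XkXkXXkXkXXkXXkXkXXkX gives term 8.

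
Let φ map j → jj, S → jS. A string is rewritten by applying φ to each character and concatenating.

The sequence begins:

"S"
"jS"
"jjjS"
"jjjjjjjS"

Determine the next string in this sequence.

Expanding jjjjjjjS: j→jj, j→jj, j→jj, j→jj, j→jj, j→jj, j→jj, S→jS. Concatenated: jj jj jj jj jj jj jj jS.

jjjjjjjjjjjjjjjS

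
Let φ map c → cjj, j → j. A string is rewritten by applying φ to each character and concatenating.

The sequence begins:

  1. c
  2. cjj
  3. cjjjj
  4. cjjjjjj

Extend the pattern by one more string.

Expanding cjjjjjj: c→cjj, j→j, j→j, j→j, j→j, j→j, j→j. Concatenated: cjj j j j j j j.

cjjjjjjjj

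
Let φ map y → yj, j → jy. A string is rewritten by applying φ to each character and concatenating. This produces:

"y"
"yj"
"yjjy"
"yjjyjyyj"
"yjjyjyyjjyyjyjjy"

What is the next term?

Replace each of the 16 characters of yjjyjyyjjyyjyjjy in place — yj jy jy yj jy yj yj jy jy yj yj jy yj jy jy yj — and concatenate.

yjjyjyyjjyyjyjjyjyyjyjjyyjjyjyyj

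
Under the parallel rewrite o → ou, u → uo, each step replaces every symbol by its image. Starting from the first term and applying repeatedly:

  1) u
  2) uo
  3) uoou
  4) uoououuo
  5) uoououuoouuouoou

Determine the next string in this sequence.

Rewriting the 16 symbols of uoououuoouuouoou one by one yields uo ou ou uo ou uo uo ou ou uo uo ou uo ou ou uo; concatenated:

uoououuoouuouoououuouoouuoououuo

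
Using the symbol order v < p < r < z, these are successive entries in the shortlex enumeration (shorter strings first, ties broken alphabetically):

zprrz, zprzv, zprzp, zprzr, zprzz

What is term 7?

Continuing the enumeration 2 steps past zprzz: zprzz → zpzvv → (answer).

zpzvp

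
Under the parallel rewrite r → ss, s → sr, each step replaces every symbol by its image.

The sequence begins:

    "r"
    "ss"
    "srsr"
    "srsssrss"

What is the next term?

srsssrsrsrsssrsr

Apply φ to srsssrss symbol by symbol: s→sr, r→ss, s→sr, s→sr, s→sr, r→ss, s→sr, s→sr; joined: sr ss sr sr sr ss sr sr.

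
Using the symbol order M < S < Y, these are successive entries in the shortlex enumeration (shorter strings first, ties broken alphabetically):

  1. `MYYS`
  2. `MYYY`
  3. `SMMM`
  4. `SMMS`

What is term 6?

Stepping forward 2 times from SMMS: SMMS → SMMY, then the target.

SMSM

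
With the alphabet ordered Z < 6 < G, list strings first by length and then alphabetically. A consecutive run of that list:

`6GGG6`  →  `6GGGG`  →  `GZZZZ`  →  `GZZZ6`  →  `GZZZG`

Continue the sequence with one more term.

Find the rightmost character of GZZZG below G, bump it to the next letter, and reset everything to its right to Z.

GZZ6Z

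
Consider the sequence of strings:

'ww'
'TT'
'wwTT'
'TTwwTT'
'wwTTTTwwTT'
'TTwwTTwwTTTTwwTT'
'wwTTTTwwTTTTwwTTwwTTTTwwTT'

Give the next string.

Each term (from the third on) is the two preceding terms concatenated in order: term 3 = ww·TT = wwTT.
The next term joins TTwwTTwwTTTTwwTT and wwTTTTwwTTTTwwTTwwTTTTwwTT.

TTwwTTwwTTTTwwTTwwTTTTwwTTTTwwTTwwTTTTwwTT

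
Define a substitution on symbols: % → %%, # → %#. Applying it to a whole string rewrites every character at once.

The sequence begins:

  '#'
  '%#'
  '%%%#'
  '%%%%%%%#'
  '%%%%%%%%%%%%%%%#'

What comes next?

%%%%%%%%%%%%%%%%%%%%%%%%%%%%%%%#

Replace each of the 16 characters of %%%%%%%%%%%%%%%# in place — %% %% %% %% %% %% %% %% %% %% %% %% %% %% %% %# — and concatenate.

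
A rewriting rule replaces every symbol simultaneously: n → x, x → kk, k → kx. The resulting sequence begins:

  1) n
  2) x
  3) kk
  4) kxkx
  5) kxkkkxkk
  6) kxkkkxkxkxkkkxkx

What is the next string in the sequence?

kxkkkxkxkxkkkxkkkxkkkxkxkxkkkxkk

Replace each of the 16 characters of kxkkkxkxkxkkkxkx in place — kx kk kx kx kx kk kx kk kx kk kx kx kx kk kx kk — and concatenate.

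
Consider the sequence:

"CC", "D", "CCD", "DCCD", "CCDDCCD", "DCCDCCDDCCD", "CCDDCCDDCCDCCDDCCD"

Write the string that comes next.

This is a Fibonacci-style word recurrence s(k) = s(k−2)·s(k−1): e.g. CC·D = CCD.
So term 8 is DCCDCCDDCCD·CCDDCCDDCCDCCDDCCD.

DCCDCCDDCCDCCDDCCDDCCDCCDDCCD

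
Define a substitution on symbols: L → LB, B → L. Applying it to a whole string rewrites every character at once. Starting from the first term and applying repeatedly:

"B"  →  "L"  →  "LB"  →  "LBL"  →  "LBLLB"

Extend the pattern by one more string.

LBLLBLBL

Expanding LBLLB: L→LB, B→L, L→LB, L→LB, B→L. Concatenated: LB L LB LB L.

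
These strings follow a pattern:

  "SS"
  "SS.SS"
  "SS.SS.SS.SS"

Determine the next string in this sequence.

Each string is two copies of the previous one joined by '.'.
One more doubling of SS.SS.SS.SS gives the answer.

SS.SS.SS.SS.SS.SS.SS.SS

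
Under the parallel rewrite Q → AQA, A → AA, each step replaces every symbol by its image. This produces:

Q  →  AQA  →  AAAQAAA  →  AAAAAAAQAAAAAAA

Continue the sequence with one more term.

AAAAAAAAAAAAAAAQAAAAAAAAAAAAAAA

Replace each of the 15 characters of AAAAAAAQAAAAAAA in place — AA AA AA AA AA AA AA AQA AA AA AA AA AA AA AA — and concatenate.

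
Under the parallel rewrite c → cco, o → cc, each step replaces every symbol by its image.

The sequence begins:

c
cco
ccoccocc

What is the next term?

ccoccoccccoccoccccocco

Rewriting each symbol of ccoccocc: c→cco, c→cco, o→cc, c→cco, c→cco, o→cc, c→cco, c→cco, which concatenates to cco cco cc cco cco cc cco cco.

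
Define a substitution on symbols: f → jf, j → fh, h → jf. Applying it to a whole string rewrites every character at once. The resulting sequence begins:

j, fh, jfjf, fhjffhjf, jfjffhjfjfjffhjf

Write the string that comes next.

Replace each of the 16 characters of jfjffhjfjfjffhjf in place — fh jf fh jf jf jf fh jf fh jf fh jf jf jf fh jf — and concatenate.

fhjffhjfjfjffhjffhjffhjfjfjffhjf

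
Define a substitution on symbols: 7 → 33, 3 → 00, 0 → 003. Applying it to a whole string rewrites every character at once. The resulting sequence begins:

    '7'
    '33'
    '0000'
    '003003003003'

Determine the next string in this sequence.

00300300003003000030030000300300

Apply φ to 003003003003 symbol by symbol: 0→003, 0→003, 3→00, 0→003, 0→003, 3→00, 0→003, 0→003, 3→00, 0→003, 0→003, 3→00; joined: 003 003 00 003 003 00 003 003 00 003 003 00.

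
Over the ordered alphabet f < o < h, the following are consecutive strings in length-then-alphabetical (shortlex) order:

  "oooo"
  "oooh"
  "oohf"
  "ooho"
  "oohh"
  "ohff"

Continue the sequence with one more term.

ohfo

The successor of ohff increments the rightmost position that isn't already h and resets every position after it to f.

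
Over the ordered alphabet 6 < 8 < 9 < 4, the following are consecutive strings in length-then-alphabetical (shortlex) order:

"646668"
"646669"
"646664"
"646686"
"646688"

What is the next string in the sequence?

The successor of 646688 increments the rightmost position that isn't already 4 and resets every position after it to 6.

646689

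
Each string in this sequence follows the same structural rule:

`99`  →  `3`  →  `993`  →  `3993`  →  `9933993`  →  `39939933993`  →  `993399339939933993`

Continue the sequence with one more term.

39939933993993399339939933993

From term 3 onward, concatenate the second-to-last term with the last: 99·3 = 993, 3·993 = 3993, …
The next term joins 39939933993 and 993399339939933993.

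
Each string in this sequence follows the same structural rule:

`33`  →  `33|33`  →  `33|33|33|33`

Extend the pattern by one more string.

Each string is two copies of the previous one joined by '|'.
Doubling 33|33|33|33 with '|' between the halves:

33|33|33|33|33|33|33|33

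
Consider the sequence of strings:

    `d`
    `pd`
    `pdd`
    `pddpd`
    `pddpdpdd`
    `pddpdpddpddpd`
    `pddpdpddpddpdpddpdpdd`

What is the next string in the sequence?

pddpdpddpddpdpddpdpddpddpdpddpddpd

This is a Fibonacci-style word recurrence s(k) = s(k−1)·s(k−2): e.g. pd·d = pdd.
The next term joins pddpdpddpddpdpddpdpdd and pddpdpddpddpd.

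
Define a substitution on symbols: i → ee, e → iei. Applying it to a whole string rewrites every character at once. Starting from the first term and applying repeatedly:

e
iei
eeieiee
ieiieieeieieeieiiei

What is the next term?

Applying the rule to each of the 19 symbols of ieiieieeieieeieiiei gives the pieces ee iei ee ee iei ee iei iei ee iei ee iei iei ee iei ee ee iei ee, which concatenate to the answer.

eeieieeeeieieeieiieieeieieeieiieieeieieeeeieiee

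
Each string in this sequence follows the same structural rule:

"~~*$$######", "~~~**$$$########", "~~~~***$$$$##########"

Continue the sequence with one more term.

~~~~~****$$$$$############

The n-th term is n ~'s then n-1 *'s then n $'s then 2n+2 #'s, where the shown terms are n = 2, 3, 4.
At n = 5 the blocks have lengths 5, 4, 5, 12.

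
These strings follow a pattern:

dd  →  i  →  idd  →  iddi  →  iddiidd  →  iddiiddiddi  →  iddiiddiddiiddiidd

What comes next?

iddiiddiddiiddiiddiddiiddiddi

This is a Fibonacci-style word recurrence s(k) = s(k−1)·s(k−2): e.g. i·dd = idd.
The next term joins iddiiddiddiiddiidd and iddiiddiddi.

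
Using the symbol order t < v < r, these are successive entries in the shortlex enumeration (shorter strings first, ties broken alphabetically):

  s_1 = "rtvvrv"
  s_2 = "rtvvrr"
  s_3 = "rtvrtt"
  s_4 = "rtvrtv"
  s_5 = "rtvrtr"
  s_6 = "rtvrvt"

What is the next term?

Treat rtvrvt as a base-3 numeral over the given alphabet and add one, carrying through any trailing r's.

rtvrvv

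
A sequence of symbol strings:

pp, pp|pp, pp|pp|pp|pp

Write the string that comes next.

pp|pp|pp|pp|pp|pp|pp|pp

Each string is two copies of the previous one joined by '|'.
One more doubling of pp|pp|pp|pp gives the answer.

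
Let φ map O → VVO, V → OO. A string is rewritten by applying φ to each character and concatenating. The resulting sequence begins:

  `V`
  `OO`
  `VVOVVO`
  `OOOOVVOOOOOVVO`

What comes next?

Applying the rule to each of the 14 symbols of OOOOVVOOOOOVVO gives the pieces VVO VVO VVO VVO OO OO VVO VVO VVO VVO VVO OO OO VVO, which concatenate to the answer.

VVOVVOVVOVVOOOOOVVOVVOVVOVVOVVOOOOOVVO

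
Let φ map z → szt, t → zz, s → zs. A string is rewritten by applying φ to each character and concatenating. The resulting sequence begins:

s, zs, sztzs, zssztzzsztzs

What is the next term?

sztzszssztzzsztsztzssztzzsztzs

Expanding zssztzzsztzs: z→szt, s→zs, s→zs, z→szt, t→zz, z→szt, z→szt, s→zs, z→szt, t→zz, z→szt, s→zs. Concatenated: szt zs zs szt zz szt szt zs szt zz szt zs.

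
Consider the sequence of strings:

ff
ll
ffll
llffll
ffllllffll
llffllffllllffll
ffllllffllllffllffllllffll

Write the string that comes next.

This is a Fibonacci-style word recurrence s(k) = s(k−2)·s(k−1): e.g. ff·ll = ffll.
So term 8 is llffllffllllffll·ffllllffllllffllffllllffll.

llffllffllllffllffllllffllllffllffllllffll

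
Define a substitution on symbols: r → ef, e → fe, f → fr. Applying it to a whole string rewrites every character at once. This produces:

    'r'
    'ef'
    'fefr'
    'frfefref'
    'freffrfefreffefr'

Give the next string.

freffefrfreffrfefreffefrfrfefref

Applying the rule to each of the 16 symbols of freffrfefreffefr gives the pieces fr ef fe fr fr ef fr fe fr ef fe fr fr fe fr ef, which concatenate to the answer.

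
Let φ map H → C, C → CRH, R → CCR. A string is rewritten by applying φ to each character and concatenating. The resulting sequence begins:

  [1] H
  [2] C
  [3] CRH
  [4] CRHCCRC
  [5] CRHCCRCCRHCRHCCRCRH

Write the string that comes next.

Rewriting the 19 symbols of CRHCCRCCRHCRHCCRCRH one by one yields CRH CCR C CRH CRH CCR CRH CRH CCR C CRH CCR C CRH CRH CCR CRH CCR C; concatenated:

CRHCCRCCRHCRHCCRCRHCRHCCRCCRHCCRCCRHCRHCCRCRHCCRC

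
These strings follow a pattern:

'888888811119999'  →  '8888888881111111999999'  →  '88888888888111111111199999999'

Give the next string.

888888888888811111111111119999999999

The n-th term is 2n+3 8's then 3n-2 1's then 2n 9's, where the shown terms are n = 2, 3, 4.
At n = 5 the blocks have lengths 13, 13, 10.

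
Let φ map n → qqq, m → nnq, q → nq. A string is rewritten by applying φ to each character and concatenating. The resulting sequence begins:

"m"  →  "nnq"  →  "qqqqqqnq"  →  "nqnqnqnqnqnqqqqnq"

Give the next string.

Applying the rule to each of the 17 symbols of nqnqnqnqnqnqqqqnq gives the pieces qqq nq qqq nq qqq nq qqq nq qqq nq qqq nq nq nq nq qqq nq, which concatenate to the answer.

qqqnqqqqnqqqqnqqqqnqqqqnqqqqnqnqnqnqqqqnq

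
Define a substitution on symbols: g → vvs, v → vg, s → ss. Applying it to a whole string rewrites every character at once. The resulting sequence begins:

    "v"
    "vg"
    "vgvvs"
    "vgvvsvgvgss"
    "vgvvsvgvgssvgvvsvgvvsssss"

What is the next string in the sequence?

Applying the rule to each of the 25 symbols of vgvvsvgvgssvgvvsvgvvsssss gives the pieces vg vvs vg vg ss vg vvs vg vvs ss ss vg vvs vg vg ss vg vvs vg vg ss ss ss ss ss, which concatenate to the answer.

vgvvsvgvgssvgvvsvgvvsssssvgvvsvgvgssvgvvsvgvgssssssssss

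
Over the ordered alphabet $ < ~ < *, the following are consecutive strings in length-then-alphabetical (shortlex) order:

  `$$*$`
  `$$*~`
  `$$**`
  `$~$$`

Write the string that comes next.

Find the rightmost character of $~$$ below *, bump it to the next letter, and reset everything to its right to $.

$~$~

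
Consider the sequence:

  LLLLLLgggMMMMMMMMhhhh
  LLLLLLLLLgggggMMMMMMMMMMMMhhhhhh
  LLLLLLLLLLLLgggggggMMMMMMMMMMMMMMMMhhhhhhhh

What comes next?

LLLLLLLLLLLLLLLgggggggggMMMMMMMMMMMMMMMMMMMMhhhhhhhhhh

Reading off run lengths: L runs 6, 9, 12; g runs 3, 5, 7; M runs 8, 12, 16; h runs 4, 6, 8 — each is linear in n, where the shown terms are n = 2, 3, 4.
For the next term, n = 5, so the run lengths are 15, 9, 20, 10.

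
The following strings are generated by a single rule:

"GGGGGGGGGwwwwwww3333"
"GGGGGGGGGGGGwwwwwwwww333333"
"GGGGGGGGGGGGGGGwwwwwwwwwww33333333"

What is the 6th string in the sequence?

Each string has the form G^{3n+3} w^{2n+3} 3^{2n}, where the shown terms are n = 2, 3, 4.
Setting n = 7 gives 24, 17, 14 characters in each block.

GGGGGGGGGGGGGGGGGGGGGGGGwwwwwwwwwwwwwwwww33333333333333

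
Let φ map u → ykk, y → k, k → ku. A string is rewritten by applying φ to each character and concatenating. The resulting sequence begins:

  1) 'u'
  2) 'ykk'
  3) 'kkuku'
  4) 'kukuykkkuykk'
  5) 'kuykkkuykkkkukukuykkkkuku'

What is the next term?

φ(kuykkkuykkkkukukuykkkkuku) expands symbol-by-symbol to ku ykk k ku ku ku ykk k ku ku ku ku ykk ku ykk ku ykk k ku ku ku ku ykk ku ykk; joining the 25 pieces gives the next term.

kuykkkkukukuykkkkukukukuykkkuykkkuykkkkukukukuykkkuykk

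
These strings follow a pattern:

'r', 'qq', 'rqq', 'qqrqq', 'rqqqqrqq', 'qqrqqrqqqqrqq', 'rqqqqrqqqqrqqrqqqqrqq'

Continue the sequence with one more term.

qqrqqrqqqqrqqrqqqqrqqqqrqqrqqqqrqq

From term 3 onward, concatenate the second-to-last term with the last: r·qq = rqq, qq·rqq = qqrqq, …
Continuing: qqrqqrqqqqrqq · rqqqqrqqqqrqqrqqqqrqq gives term 8.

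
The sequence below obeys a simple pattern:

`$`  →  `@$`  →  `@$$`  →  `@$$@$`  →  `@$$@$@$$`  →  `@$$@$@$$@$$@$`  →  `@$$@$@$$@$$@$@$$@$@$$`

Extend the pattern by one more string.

This is a Fibonacci-style word recurrence s(k) = s(k−1)·s(k−2): e.g. @$·$ = @$$.
So term 8 is @$$@$@$$@$$@$@$$@$@$$·@$$@$@$$@$$@$.

@$$@$@$$@$$@$@$$@$@$$@$$@$@$$@$$@$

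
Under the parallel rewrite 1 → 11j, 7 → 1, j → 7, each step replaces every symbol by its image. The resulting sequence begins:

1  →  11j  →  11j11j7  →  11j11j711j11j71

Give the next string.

Rewriting the 15 symbols of 11j11j711j11j71 one by one yields 11j 11j 7 11j 11j 7 1 11j 11j 7 11j 11j 7 1 11j; concatenated:

11j11j711j11j7111j11j711j11j7111j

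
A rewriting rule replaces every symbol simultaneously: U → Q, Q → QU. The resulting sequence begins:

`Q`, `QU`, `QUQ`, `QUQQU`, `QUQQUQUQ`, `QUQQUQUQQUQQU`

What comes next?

Rewriting the 13 symbols of QUQQUQUQQUQQU one by one yields QU Q QU QU Q QU Q QU QU Q QU QU Q; concatenated:

QUQQUQUQQUQQUQUQQUQUQ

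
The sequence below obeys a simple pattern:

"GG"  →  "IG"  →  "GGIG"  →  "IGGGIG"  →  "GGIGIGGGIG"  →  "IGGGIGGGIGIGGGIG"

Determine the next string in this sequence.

Each term (from the third on) is the two preceding terms concatenated in order: term 3 = GG·IG = GGIG.
So term 7 is GGIGIGGGIG·IGGGIGGGIGIGGGIG.

GGIGIGGGIGIGGGIGGGIGIGGGIG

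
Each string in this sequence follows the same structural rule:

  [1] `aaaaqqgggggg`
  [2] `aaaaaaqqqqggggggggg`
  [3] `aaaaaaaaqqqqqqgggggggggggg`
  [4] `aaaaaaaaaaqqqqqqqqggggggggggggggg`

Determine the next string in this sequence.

Reading off run lengths: a runs 4, 6, 8, 10; q runs 2, 4, 6, 8; g runs 6, 9, 12, 15 — each is linear in n, where the shown terms are n = 2, 3, 4, 5.
At n = 6 the blocks have lengths 12, 10, 18.

aaaaaaaaaaaaqqqqqqqqqqgggggggggggggggggg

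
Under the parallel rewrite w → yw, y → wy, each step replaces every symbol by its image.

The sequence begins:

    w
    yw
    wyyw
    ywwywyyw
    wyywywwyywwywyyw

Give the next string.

ywwywyywwyywywwywyywywwyywwywyyw

Applying the rule to each of the 16 symbols of wyywywwyywwywyyw gives the pieces yw wy wy yw wy yw yw wy wy yw yw wy yw wy wy yw, which concatenate to the answer.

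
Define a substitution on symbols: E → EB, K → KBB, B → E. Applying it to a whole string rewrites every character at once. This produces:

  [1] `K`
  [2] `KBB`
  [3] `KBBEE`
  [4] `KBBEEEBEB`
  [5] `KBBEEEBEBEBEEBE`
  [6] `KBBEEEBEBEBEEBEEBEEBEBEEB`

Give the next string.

KBBEEEBEBEBEEBEEBEEBEBEEBEBEEBEBEEBEEBEBE

Replace each of the 25 characters of KBBEEEBEBEBEEBEEBEEBEBEEB in place — KBB E E EB EB EB E EB E EB E EB EB E EB EB E EB EB E EB E EB EB E — and concatenate.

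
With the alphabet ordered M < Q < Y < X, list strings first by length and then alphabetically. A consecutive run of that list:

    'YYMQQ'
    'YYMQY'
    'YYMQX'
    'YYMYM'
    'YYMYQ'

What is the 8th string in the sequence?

YYMXM

Stepping forward 3 times from YYMYQ: YYMYQ → YYMYY → YYMYX, then the target.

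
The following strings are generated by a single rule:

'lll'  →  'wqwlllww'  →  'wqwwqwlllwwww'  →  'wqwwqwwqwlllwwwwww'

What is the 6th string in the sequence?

wqwwqwwqwwqwwqwlllwwwwwwwwww

s(k+1) = wqw·s(k)·ww, so each term gains wqw as a prefix and ww as a suffix.
From wqwwqwwqwlllwwwwww, 2 further steps: wqwwqwwqwlllwwwwww → wqwwqwwqwwqwlllwwwwwwww → (answer).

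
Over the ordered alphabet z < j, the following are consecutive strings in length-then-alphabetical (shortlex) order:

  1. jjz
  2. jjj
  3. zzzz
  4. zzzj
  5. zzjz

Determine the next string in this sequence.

zzjj

Find the rightmost character of zzjz below j, bump it to the next letter, and reset everything to its right to z.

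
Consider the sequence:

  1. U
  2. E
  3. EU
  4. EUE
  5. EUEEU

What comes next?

EUEEUEUE

This is a Fibonacci-style word recurrence s(k) = s(k−1)·s(k−2): e.g. E·U = EU.
The next term joins EUEEU and EUE.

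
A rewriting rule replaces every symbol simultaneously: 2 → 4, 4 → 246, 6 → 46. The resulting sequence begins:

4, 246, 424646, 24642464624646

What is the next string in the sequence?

Applying the rule to each of the 14 symbols of 24642464624646 gives the pieces 4 246 46 246 4 246 46 246 46 4 246 46 246 46, which concatenate to the answer.

4246462464246462464642464624646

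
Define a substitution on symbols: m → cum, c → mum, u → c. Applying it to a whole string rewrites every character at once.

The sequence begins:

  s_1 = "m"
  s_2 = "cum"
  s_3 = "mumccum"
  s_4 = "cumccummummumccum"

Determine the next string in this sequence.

mumccummummumccumcumccumcumccummummumccum

Replace each of the 17 characters of cumccummummumccum in place — mum c cum mum mum c cum cum c cum cum c cum mum mum c cum — and concatenate.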